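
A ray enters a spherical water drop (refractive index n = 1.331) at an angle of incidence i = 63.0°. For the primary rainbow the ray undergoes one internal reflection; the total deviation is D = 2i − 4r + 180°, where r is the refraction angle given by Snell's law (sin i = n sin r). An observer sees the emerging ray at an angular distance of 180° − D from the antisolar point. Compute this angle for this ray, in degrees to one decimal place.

42.1°

sin r = sin 63.0° / 1.331 = 0.8910/1.331 = 0.6694; r = 42.02°.
D = 2·63.0° − 4·42.02° + 180° = 126.00° − 168.09° + 180° = 137.91°.
Angle from antisolar point = 180° − D = 42.09°.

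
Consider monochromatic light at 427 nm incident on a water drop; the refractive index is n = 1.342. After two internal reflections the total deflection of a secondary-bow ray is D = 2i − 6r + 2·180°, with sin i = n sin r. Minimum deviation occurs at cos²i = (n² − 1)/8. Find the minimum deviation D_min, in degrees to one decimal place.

233.2°

cos²i = (1.80096 − 1)/8 = 0.10012; i = arccos(0.31642) = 71.554°.
sin r = sin 71.554°/1.342 = 0.70687; r = 44.981°.
D_min = 2·71.554° − 6·44.981° + 360° = 233.222°.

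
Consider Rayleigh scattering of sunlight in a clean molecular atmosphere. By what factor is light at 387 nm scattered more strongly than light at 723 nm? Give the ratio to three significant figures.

12.2

Rayleigh scattering ∝ λ⁻⁴, so the ratio of coefficients is the inverse fourth power of the wavelength ratio.
σ(387)/σ(723) = (723/387)⁴ = (1.8682)⁴ = 12.18.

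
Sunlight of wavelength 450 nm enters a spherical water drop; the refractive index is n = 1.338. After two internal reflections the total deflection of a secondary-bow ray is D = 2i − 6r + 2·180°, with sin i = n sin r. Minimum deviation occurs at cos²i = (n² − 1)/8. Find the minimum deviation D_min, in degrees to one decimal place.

232.2°

cos²i = (1.79024 − 1)/8 = 0.09878; i = arccos(0.31429) = 71.682°.
sin r = sin 71.682°/1.338 = 0.70951; r = 45.195°.
D_min = 2·71.682° − 6·45.195° + 360° = 232.193°.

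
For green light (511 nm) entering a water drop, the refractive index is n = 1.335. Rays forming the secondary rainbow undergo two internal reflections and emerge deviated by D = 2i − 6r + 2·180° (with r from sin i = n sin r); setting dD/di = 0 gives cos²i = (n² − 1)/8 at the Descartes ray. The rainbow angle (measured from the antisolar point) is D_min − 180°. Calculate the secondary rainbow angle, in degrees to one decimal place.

cos²i = (1.78222 − 1)/8 = 0.09778; i = arccos(0.31269) = 71.778°.
sin r = sin 71.778°/1.335 = 0.71150; r = 45.357°.
D_min = 2·71.778° − 6·45.357° + 360° = 231.414°.
Rainbow angle = D_min − 180° = 51.414°.

51.4°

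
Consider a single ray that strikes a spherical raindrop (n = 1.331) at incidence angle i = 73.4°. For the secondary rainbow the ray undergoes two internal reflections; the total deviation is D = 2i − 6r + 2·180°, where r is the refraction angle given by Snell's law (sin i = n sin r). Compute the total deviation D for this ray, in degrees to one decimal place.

sin r = sin 73.4° / 1.331 = 0.9583/1.331 = 0.7200; r = 46.05°.
D = 2·73.4° − 6·46.05° + 2·180° = 146.80° − 276.33° + 360° = 230.47°.

230.5°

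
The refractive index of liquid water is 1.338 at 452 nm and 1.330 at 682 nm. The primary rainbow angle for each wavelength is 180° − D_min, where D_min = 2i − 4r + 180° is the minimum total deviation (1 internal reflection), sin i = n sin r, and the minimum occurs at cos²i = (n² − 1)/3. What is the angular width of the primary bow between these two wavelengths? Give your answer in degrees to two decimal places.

At 452 nm (n = 1.338): cos²i = 0.26341 → i = 59.120°, r = 39.899°, D_min = 138.643°, rainbow angle = 41.357°.
At 682 nm (n = 1.330): cos²i = 0.25630 → i = 59.585°, r = 40.422°, D_min = 137.484°, rainbow angle = 42.516°.
Angular width = |41.357° − 42.516°| = 1.160°.

1.16°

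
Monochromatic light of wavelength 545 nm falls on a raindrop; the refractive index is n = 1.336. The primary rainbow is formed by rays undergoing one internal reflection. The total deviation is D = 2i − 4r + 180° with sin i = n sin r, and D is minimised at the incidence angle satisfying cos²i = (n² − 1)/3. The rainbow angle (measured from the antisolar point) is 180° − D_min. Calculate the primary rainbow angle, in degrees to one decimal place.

cos²i = (1.78490 − 1)/3 = 0.26163; i = arccos(0.51150) = 59.236°.
sin r = sin 59.236°/1.336 = 0.64318; r = 40.029°.
D_min = 2·59.236° − 4·40.029° + 180° = 138.356°.
Rainbow angle = 180° − D_min = 41.644°.

41.6°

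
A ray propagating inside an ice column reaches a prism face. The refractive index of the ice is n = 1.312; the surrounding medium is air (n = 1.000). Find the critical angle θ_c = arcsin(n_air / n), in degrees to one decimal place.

sin θ_c = n_air / n = 1.000 / 1.312 = 0.7622.
θ_c = arcsin(0.7622) = 49.66°.

49.7°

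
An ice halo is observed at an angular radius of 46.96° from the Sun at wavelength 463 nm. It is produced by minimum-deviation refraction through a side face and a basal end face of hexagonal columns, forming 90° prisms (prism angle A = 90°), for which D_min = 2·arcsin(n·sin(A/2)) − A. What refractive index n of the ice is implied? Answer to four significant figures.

1.316

Rearranging: n = sin((D_min + A)/2) / sin(A/2).
(D_min + A)/2 = (46.96° + 90°)/2 = 68.480°.
n = sin 68.480° / sin 45° = 0.9303 / 0.7071 = 1.3156.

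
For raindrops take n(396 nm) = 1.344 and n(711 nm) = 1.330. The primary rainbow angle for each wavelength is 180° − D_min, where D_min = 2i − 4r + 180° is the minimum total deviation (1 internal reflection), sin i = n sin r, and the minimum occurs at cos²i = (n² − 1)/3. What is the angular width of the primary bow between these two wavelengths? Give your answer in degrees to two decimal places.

2.01°

At 396 nm (n = 1.344): cos²i = 0.26878 → i = 58.772°, r = 39.512°, D_min = 139.495°, rainbow angle = 40.505°.
At 711 nm (n = 1.330): cos²i = 0.25630 → i = 59.585°, r = 40.422°, D_min = 137.484°, rainbow angle = 42.516°.
Angular width = |40.505° − 42.516°| = 2.011°.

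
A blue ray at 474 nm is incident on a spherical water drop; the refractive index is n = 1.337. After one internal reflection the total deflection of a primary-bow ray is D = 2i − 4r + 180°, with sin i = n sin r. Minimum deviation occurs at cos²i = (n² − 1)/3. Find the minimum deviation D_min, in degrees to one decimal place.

138.5°

cos²i = (1.78757 − 1)/3 = 0.26252; i = arccos(0.51237) = 59.178°.
sin r = sin 59.178°/1.337 = 0.64231; r = 39.964°.
D_min = 2·59.178° − 4·39.964° + 180° = 138.500°.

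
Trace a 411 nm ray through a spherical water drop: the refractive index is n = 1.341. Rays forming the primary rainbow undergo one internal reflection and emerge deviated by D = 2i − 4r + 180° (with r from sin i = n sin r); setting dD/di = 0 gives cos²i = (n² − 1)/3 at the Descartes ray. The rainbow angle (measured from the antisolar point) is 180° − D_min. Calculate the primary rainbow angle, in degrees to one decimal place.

40.9°

cos²i = (1.79828 − 1)/3 = 0.26609; i = arccos(0.51584) = 58.946°.
sin r = sin 58.946°/1.341 = 0.63884; r = 39.705°.
D_min = 2·58.946° − 4·39.705° + 180° = 139.071°.
Rainbow angle = 180° − D_min = 40.929°.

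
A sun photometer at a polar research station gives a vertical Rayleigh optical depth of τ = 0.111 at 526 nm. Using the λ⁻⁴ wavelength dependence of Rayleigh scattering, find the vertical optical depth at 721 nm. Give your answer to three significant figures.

τ(721 nm) = τ(526 nm) × (526/721)⁴ = 0.111 × (0.7295)⁴ = 0.111 × 0.2833 = 0.0314.

0.0314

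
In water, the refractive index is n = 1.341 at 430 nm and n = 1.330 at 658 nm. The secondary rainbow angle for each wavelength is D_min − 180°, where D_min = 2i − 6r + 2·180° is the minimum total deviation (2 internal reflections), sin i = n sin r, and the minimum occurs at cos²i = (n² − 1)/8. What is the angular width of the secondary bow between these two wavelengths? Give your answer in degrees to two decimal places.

2.86°

At 430 nm (n = 1.341): cos²i = 0.09979 → i = 71.586°, r = 45.034°, D_min = 232.966°, rainbow angle = 52.966°.
At 658 nm (n = 1.330): cos²i = 0.09611 → i = 71.940°, r = 45.630°, D_min = 230.101°, rainbow angle = 50.101°.
Angular width = |52.966° − 50.101°| = 2.865°.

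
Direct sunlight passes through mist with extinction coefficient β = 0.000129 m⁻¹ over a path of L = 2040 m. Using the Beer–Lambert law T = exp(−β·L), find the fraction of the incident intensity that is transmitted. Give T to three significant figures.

0.769

τ = β·L = 0.000129 × 2040 = 0.2632.
T = exp(−0.2632) = 0.7686.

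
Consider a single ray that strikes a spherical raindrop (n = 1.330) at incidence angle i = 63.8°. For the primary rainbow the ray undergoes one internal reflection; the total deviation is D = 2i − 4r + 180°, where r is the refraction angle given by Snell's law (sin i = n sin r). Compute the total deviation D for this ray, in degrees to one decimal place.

sin r = sin 63.8° / 1.330 = 0.8973/1.330 = 0.6746; r = 42.43°.
D = 2·63.8° − 4·42.43° + 180° = 127.60° − 169.70° + 180° = 137.90°.

137.9°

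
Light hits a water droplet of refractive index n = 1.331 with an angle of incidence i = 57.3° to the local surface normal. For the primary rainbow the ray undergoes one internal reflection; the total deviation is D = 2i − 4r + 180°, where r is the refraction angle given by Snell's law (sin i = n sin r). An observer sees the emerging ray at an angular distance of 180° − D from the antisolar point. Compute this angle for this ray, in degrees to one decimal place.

42.3°

sin r = sin 57.3° / 1.331 = 0.8415/1.331 = 0.6322; r = 39.22°.
D = 2·57.3° − 4·39.22° + 180° = 114.60° − 156.86° + 180° = 137.74°.
Angle from antisolar point = 180° − D = 42.26°.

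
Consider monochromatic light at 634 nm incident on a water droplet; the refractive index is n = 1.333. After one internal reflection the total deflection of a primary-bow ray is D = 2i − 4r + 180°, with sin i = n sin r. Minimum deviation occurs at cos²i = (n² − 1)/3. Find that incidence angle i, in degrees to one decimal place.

59.4°

cos²i = (1.333² − 1)/3 = (1.77689 − 1)/3 = 0.25896.
cos i = 0.50888, so i = 59.410°.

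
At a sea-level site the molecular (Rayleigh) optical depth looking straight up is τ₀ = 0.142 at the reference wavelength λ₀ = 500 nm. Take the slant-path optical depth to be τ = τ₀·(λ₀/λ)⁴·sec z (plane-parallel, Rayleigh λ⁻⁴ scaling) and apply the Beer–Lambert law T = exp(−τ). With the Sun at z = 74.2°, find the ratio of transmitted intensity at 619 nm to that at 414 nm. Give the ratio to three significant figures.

2.43

Airmass: sec 74.2° = 3.6727.
τ(619 nm) = 0.142 × (500/619)⁴ × 3.6727 = 0.142 × 0.4257 × 3.6727 = 0.2220.
τ(414 nm) = 0.142 × (500/414)⁴ × 3.6727 = 0.142 × 2.1275 × 3.6727 = 1.1096.
T(619)/T(414) = exp(τ_B − τ_A) = exp(0.8875) = 2.4292.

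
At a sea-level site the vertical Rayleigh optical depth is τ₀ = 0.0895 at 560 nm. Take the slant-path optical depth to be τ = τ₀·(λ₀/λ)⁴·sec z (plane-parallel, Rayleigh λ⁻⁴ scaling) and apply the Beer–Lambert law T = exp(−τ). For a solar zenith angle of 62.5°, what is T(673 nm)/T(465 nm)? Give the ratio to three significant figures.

1.37

Airmass: sec 62.5° = 2.1657.
τ(673 nm) = 0.0895 × (560/673)⁴ × 2.1657 = 0.0895 × 0.4794 × 2.1657 = 0.0929.
τ(465 nm) = 0.0895 × (560/465)⁴ × 2.1657 = 0.0895 × 2.1035 × 2.1657 = 0.4077.
T(673)/T(465) = exp(τ_B − τ_A) = exp(0.3148) = 1.3700.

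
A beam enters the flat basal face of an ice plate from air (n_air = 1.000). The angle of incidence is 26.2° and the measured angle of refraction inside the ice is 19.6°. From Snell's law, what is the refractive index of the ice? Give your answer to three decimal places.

n = sin θ_i / sin θ_r = sin 26.2° / sin 19.6° = 0.4415 / 0.3355 = 1.3162.

1.316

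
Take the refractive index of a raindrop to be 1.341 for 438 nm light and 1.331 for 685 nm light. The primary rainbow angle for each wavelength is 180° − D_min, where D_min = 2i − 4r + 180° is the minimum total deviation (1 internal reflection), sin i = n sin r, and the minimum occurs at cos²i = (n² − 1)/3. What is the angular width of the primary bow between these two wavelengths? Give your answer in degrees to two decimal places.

1.44°

At 438 nm (n = 1.341): cos²i = 0.26609 → i = 58.946°, r = 39.705°, D_min = 139.071°, rainbow angle = 40.929°.
At 685 nm (n = 1.331): cos²i = 0.25719 → i = 59.527°, r = 40.356°, D_min = 137.630°, rainbow angle = 42.370°.
Angular width = |40.929° − 42.370°| = 1.441°.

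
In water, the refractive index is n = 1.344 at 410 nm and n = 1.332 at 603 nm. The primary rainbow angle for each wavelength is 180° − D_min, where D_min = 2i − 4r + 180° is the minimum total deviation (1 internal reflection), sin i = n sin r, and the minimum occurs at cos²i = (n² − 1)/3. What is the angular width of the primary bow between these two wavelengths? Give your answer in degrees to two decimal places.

At 410 nm (n = 1.344): cos²i = 0.26878 → i = 58.772°, r = 39.512°, D_min = 139.495°, rainbow angle = 40.505°.
At 603 nm (n = 1.332): cos²i = 0.25807 → i = 59.469°, r = 40.290°, D_min = 137.776°, rainbow angle = 42.224°.
Angular width = |40.505° − 42.224°| = 1.719°.

1.72°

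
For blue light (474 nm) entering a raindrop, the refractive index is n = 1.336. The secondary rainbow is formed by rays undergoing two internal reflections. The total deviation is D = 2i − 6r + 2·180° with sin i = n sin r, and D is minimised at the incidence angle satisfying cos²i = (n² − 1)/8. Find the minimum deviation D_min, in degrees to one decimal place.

231.7°

cos²i = (1.78490 − 1)/8 = 0.09811; i = arccos(0.31323) = 71.746°.
sin r = sin 71.746°/1.336 = 0.71084; r = 45.303°.
D_min = 2·71.746° − 6·45.303° + 360° = 231.674°.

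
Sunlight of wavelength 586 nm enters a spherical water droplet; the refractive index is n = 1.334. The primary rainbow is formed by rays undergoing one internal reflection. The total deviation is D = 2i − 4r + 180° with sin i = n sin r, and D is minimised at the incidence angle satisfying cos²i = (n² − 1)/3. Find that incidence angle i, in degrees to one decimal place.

59.4°

cos²i = (1.334² − 1)/3 = (1.77956 − 1)/3 = 0.25985.
cos i = 0.50976, so i = 59.352°.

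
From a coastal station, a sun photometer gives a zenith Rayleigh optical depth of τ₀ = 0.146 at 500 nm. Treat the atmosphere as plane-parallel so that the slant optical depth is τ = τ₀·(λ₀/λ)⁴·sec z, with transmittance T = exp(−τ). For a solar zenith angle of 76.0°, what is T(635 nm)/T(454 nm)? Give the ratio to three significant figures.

Airmass: sec 76.0° = 4.1336.
τ(635 nm) = 0.146 × (500/635)⁴ × 4.1336 = 0.146 × 0.3844 × 4.1336 = 0.2320.
τ(454 nm) = 0.146 × (500/454)⁴ × 4.1336 = 0.146 × 1.4711 × 4.1336 = 0.8878.
T(635)/T(454) = exp(τ_B − τ_A) = exp(0.6559) = 1.9268.

1.93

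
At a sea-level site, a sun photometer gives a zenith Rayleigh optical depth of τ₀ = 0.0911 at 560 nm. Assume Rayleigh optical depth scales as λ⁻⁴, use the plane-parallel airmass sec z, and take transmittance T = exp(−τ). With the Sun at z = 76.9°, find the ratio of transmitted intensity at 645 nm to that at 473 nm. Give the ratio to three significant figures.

1.75

Airmass: sec 76.9° = 4.4121.
τ(645 nm) = 0.0911 × (560/645)⁴ × 4.4121 = 0.0911 × 0.5682 × 4.4121 = 0.2284.
τ(473 nm) = 0.0911 × (560/473)⁴ × 4.4121 = 0.0911 × 1.9648 × 4.4121 = 0.7897.
T(645)/T(473) = exp(τ_B − τ_A) = exp(0.5613) = 1.7530.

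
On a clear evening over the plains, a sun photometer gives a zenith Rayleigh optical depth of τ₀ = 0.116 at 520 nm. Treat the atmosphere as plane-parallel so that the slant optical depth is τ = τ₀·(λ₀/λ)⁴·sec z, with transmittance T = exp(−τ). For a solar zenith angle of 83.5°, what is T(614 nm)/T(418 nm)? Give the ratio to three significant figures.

6.87

Airmass: sec 83.5° = 8.8337.
τ(614 nm) = 0.116 × (520/614)⁴ × 8.8337 = 0.116 × 0.5144 × 8.8337 = 0.5272.
τ(418 nm) = 0.116 × (520/418)⁴ × 8.8337 = 0.116 × 2.3950 × 8.8337 = 2.4542.
T(614)/T(418) = exp(τ_B − τ_A) = exp(1.9270) = 6.8691.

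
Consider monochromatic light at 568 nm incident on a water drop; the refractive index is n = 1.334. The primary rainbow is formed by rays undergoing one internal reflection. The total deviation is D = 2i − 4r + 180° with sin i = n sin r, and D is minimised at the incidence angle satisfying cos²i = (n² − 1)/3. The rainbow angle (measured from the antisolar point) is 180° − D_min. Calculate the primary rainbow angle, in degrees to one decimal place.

41.9°

cos²i = (1.77956 − 1)/3 = 0.25985; i = arccos(0.50976) = 59.352°.
sin r = sin 59.352°/1.334 = 0.64492; r = 40.159°.
D_min = 2·59.352° − 4·40.159° + 180° = 138.067°.
Rainbow angle = 180° − D_min = 41.933°.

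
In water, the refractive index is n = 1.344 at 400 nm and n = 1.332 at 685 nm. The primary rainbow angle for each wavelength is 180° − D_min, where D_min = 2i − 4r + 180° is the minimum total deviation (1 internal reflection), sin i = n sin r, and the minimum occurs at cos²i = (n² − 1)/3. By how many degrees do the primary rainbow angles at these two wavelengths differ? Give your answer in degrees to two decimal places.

1.72°

At 400 nm (n = 1.344): cos²i = 0.26878 → i = 58.772°, r = 39.512°, D_min = 139.495°, rainbow angle = 40.505°.
At 685 nm (n = 1.332): cos²i = 0.25807 → i = 59.469°, r = 40.290°, D_min = 137.776°, rainbow angle = 42.224°.
Angular width = |40.505° − 42.224°| = 1.719°.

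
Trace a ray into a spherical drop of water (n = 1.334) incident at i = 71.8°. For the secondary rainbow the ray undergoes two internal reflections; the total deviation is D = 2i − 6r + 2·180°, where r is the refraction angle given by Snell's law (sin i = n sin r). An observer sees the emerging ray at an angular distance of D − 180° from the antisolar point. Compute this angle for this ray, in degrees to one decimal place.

51.2°

sin r = sin 71.8° / 1.334 = 0.9500/1.334 = 0.7121; r = 45.41°.
D = 2·71.8° − 6·45.41° + 2·180° = 143.60° − 272.45° + 360° = 231.15°.
Angle from antisolar point = D − 180° = 51.15°.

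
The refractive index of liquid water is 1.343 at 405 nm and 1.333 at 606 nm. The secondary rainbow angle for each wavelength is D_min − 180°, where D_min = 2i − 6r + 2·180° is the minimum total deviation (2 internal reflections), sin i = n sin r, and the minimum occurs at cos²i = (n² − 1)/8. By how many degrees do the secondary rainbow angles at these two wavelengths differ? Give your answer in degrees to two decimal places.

2.59°

At 405 nm (n = 1.343): cos²i = 0.10046 → i = 71.522°, r = 44.928°, D_min = 233.478°, rainbow angle = 53.478°.
At 606 nm (n = 1.333): cos²i = 0.09711 → i = 71.843°, r = 45.466°, D_min = 230.891°, rainbow angle = 50.891°.
Angular width = |53.478° − 50.891°| = 2.587°.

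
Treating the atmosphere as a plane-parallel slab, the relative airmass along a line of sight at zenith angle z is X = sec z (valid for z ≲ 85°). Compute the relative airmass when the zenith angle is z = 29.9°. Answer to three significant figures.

1.15

X = sec z = 1/cos 29.9° = 1/0.8669 = 1.1535.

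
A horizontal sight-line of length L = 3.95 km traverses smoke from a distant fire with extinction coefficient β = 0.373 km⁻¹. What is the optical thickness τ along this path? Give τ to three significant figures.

1.47

τ = β·L = 0.373 × 3.95 = 1.4734.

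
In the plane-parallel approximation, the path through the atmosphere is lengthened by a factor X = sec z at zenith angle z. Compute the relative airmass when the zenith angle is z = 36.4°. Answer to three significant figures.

X = sec z = 1/cos 36.4° = 1/0.8049 = 1.2424.

1.24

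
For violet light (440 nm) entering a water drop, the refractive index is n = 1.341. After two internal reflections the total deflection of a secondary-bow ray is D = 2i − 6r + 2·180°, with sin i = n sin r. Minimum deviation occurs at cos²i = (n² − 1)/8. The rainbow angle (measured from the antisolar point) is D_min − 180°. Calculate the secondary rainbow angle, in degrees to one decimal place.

53.0°

cos²i = (1.79828 − 1)/8 = 0.09979; i = arccos(0.31589) = 71.586°.
sin r = sin 71.586°/1.341 = 0.70753; r = 45.034°.
D_min = 2·71.586° − 6·45.034° + 360° = 232.966°.
Rainbow angle = D_min − 180° = 52.966°.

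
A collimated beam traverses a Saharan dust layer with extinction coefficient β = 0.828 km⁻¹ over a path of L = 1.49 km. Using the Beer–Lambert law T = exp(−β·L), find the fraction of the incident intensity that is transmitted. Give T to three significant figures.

τ = β·L = 0.828 × 1.49 = 1.2337.
T = exp(−1.2337) = 0.2912.

0.291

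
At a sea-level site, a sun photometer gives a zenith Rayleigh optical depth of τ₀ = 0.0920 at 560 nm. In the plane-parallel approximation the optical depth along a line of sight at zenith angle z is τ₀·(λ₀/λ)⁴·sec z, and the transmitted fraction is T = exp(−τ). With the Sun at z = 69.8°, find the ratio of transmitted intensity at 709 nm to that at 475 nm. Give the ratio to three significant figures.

Airmass: sec 69.8° = 2.8960.
τ(709 nm) = 0.0920 × (560/709)⁴ × 2.8960 = 0.0920 × 0.3892 × 2.8960 = 0.1037.
τ(475 nm) = 0.0920 × (560/475)⁴ × 2.8960 = 0.0920 × 1.9319 × 2.8960 = 0.5147.
T(709)/T(475) = exp(τ_B − τ_A) = exp(0.4110) = 1.5084.

1.51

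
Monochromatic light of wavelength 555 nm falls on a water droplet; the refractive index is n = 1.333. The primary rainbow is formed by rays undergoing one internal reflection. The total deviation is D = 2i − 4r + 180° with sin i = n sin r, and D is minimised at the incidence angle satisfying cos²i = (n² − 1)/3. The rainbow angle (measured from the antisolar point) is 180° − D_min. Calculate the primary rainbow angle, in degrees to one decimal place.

cos²i = (1.77689 − 1)/3 = 0.25896; i = arccos(0.50888) = 59.410°.
sin r = sin 59.410°/1.333 = 0.64579; r = 40.225°.
D_min = 2·59.410° − 4·40.225° + 180° = 137.922°.
Rainbow angle = 180° − D_min = 42.078°.

42.1°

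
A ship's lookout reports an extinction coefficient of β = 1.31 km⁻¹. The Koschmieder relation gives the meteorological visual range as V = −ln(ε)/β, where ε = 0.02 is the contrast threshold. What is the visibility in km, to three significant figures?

2.99 km

V = −ln(0.02) / 1.31 = 3.912 / 1.31 = 2.9863 km.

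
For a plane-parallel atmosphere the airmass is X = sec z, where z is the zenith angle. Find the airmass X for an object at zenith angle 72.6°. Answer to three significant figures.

3.34

X = sec z = 1/cos 72.6° = 1/0.2990 = 3.3440.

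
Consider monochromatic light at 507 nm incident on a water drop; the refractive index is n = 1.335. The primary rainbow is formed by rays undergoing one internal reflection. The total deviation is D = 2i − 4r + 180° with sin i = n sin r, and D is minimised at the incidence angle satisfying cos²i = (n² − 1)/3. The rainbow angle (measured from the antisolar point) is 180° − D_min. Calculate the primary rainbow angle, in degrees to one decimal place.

41.8°

cos²i = (1.78222 − 1)/3 = 0.26074; i = arccos(0.51063) = 59.294°.
sin r = sin 59.294°/1.335 = 0.64405; r = 40.094°.
D_min = 2·59.294° − 4·40.094° + 180° = 138.212°.
Rainbow angle = 180° − D_min = 41.788°.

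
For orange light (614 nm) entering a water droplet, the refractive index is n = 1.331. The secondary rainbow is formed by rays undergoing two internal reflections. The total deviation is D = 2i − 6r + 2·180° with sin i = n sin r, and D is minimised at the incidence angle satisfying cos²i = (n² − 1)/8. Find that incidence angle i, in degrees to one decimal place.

cos²i = (1.331² − 1)/8 = (1.77156 − 1)/8 = 0.09645.
cos i = 0.31056, so i = 71.907°.

71.9°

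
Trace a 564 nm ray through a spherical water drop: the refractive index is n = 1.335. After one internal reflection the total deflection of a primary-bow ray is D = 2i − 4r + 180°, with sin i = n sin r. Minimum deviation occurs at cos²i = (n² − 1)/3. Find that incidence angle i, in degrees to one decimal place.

59.3°

cos²i = (1.335² − 1)/3 = (1.78222 − 1)/3 = 0.26074.
cos i = 0.51063, so i = 59.294°.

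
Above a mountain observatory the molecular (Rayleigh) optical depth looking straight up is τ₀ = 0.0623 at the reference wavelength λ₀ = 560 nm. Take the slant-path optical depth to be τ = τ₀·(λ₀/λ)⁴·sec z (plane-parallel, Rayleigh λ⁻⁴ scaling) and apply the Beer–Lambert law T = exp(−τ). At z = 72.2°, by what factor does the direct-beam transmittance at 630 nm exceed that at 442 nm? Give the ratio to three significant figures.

Airmass: sec 72.2° = 3.2712.
τ(630 nm) = 0.0623 × (560/630)⁴ × 3.2712 = 0.0623 × 0.6243 × 3.2712 = 0.1272.
τ(442 nm) = 0.0623 × (560/442)⁴ × 3.2712 = 0.0623 × 2.5767 × 3.2712 = 0.5251.
T(630)/T(442) = exp(τ_B − τ_A) = exp(0.3979) = 1.4887.

1.49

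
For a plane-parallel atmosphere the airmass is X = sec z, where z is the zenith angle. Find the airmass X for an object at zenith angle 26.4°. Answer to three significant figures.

1.12

X = sec z = 1/cos 26.4° = 1/0.8957 = 1.1164.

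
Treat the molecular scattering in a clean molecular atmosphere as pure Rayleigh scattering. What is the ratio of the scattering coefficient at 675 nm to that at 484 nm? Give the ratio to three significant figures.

Rayleigh scattering ∝ λ⁻⁴, so the ratio of coefficients is the inverse fourth power of the wavelength ratio.
σ(675)/σ(484) = (484/675)⁴ = (0.7170)⁴ = 0.2643.

0.264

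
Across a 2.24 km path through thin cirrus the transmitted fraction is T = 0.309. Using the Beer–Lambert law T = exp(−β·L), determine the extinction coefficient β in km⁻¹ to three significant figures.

0.524 km⁻¹

Beer–Lambert: T = exp(−βL) ⇒ β = −ln(T)/L = −ln(0.309)/2.24 = 1.1744/2.24 = 0.5243 km⁻¹.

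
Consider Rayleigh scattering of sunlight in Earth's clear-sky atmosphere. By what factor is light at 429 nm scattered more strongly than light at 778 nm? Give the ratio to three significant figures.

Rayleigh scattering ∝ λ⁻⁴, so the ratio of coefficients is the inverse fourth power of the wavelength ratio.
σ(429)/σ(778) = (778/429)⁴ = (1.8135)⁴ = 10.82.

10.8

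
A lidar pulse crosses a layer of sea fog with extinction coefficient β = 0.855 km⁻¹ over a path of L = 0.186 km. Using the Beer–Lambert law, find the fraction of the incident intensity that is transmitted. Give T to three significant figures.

τ = β·L = 0.855 × 0.186 = 0.1590.
T = exp(−0.1590) = 0.8530.

0.853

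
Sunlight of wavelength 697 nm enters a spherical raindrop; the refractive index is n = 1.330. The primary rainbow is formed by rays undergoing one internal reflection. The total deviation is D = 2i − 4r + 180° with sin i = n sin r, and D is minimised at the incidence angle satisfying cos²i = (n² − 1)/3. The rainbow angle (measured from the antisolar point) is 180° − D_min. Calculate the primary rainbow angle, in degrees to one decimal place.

cos²i = (1.76890 − 1)/3 = 0.25630; i = arccos(0.50626) = 59.585°.
sin r = sin 59.585°/1.330 = 0.64841; r = 40.422°.
D_min = 2·59.585° − 4·40.422° + 180° = 137.484°.
Rainbow angle = 180° − D_min = 42.516°.

42.5°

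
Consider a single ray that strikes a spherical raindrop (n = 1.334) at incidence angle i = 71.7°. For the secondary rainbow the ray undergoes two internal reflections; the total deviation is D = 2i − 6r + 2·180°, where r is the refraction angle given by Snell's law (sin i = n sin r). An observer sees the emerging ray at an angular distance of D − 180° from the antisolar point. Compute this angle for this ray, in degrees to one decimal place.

51.2°

sin r = sin 71.7° / 1.334 = 0.9494/1.334 = 0.7117; r = 45.37°.
D = 2·71.7° − 6·45.37° + 2·180° = 143.40° − 272.25° + 360° = 231.15°.
Angle from antisolar point = D − 180° = 51.15°.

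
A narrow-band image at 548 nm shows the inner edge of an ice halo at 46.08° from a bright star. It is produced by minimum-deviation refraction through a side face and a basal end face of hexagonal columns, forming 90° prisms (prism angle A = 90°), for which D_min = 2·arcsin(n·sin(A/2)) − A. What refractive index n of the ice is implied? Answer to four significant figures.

Rearranging: n = sin((D_min + A)/2) / sin(A/2).
(D_min + A)/2 = (46.08° + 90°)/2 = 68.040°.
n = sin 68.040° / sin 45° = 0.9274 / 0.7071 = 1.3116.

1.312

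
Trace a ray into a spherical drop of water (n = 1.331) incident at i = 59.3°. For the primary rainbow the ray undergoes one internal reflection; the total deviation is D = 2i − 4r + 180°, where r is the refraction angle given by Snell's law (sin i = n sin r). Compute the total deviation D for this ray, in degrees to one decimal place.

137.6°

sin r = sin 59.3° / 1.331 = 0.8599/1.331 = 0.6460; r = 40.24°.
D = 2·59.3° − 4·40.24° + 180° = 118.60° − 160.97° + 180° = 137.63°.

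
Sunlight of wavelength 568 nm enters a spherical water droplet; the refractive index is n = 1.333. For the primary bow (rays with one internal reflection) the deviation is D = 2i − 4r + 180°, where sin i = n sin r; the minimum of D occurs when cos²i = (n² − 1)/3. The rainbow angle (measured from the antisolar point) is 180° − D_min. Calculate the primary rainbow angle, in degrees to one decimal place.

cos²i = (1.77689 − 1)/3 = 0.25896; i = arccos(0.50888) = 59.410°.
sin r = sin 59.410°/1.333 = 0.64579; r = 40.225°.
D_min = 2·59.410° − 4·40.225° + 180° = 137.922°.
Rainbow angle = 180° − D_min = 42.078°.

42.1°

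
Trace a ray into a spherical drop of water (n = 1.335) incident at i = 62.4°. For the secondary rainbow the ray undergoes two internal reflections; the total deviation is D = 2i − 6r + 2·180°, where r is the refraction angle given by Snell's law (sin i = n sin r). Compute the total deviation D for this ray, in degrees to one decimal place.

235.2°

sin r = sin 62.4° / 1.335 = 0.8862/1.335 = 0.6638; r = 41.59°.
D = 2·62.4° − 6·41.59° + 2·180° = 124.80° − 249.55° + 360° = 235.25°.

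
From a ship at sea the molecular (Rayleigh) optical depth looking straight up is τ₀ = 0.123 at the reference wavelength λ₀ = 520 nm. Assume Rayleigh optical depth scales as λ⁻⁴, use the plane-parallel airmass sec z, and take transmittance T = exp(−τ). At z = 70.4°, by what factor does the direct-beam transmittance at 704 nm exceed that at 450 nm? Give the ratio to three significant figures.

1.72

Airmass: sec 70.4° = 2.9811.
τ(704 nm) = 0.123 × (520/704)⁴ × 2.9811 = 0.123 × 0.2977 × 2.9811 = 0.1091.
τ(450 nm) = 0.123 × (520/450)⁴ × 2.9811 = 0.123 × 1.7830 × 2.9811 = 0.6538.
T(704)/T(450) = exp(τ_B − τ_A) = exp(0.5446) = 1.7240.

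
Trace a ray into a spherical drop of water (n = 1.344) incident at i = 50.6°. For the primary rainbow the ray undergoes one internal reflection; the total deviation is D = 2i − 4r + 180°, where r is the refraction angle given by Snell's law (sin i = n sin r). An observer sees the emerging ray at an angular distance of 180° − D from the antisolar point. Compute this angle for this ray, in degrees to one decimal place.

sin r = sin 50.6° / 1.344 = 0.7727/1.344 = 0.5750; r = 35.10°.
D = 2·50.6° − 4·35.10° + 180° = 101.20° − 140.38° + 180° = 140.82°.
Angle from antisolar point = 180° − D = 39.18°.

39.2°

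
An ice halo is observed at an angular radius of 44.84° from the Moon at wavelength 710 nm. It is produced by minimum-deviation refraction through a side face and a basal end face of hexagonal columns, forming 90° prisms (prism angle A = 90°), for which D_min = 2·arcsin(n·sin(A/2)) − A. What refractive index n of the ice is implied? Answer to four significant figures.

1.306

Rearranging: n = sin((D_min + A)/2) / sin(A/2).
(D_min + A)/2 = (44.84° + 90°)/2 = 67.420°.
n = sin 67.420° / sin 45° = 0.9233 / 0.7071 = 1.3058.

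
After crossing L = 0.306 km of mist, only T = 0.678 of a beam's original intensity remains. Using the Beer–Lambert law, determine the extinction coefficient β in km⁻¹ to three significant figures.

1.27 km⁻¹

Beer–Lambert: T = exp(−βL) ⇒ β = −ln(T)/L = −ln(0.678)/0.306 = 0.3886/0.306 = 1.27 km⁻¹.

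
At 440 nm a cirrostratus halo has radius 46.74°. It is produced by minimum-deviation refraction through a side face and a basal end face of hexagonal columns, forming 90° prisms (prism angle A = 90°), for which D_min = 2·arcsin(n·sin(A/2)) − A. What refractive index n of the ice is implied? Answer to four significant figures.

1.315

Rearranging: n = sin((D_min + A)/2) / sin(A/2).
(D_min + A)/2 = (46.74° + 90°)/2 = 68.370°.
n = sin 68.370° / sin 45° = 0.9296 / 0.7071 = 1.3146.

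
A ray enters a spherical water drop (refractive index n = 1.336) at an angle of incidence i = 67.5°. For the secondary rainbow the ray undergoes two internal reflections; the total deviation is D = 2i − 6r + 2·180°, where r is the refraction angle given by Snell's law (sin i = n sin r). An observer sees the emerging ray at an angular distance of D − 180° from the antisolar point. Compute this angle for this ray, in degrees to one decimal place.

52.5°

sin r = sin 67.5° / 1.336 = 0.9239/1.336 = 0.6915; r = 43.75°.
D = 2·67.5° − 6·43.75° + 2·180° = 135.00° − 262.51° + 360° = 232.49°.
Angle from antisolar point = D − 180° = 52.49°.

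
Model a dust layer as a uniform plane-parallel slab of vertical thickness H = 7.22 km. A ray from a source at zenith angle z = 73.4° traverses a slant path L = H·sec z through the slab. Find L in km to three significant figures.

25.3 km

sec z = 1/cos 73.4° = 3.5003.
L = 7.22 × 3.5003 = 25.272 km.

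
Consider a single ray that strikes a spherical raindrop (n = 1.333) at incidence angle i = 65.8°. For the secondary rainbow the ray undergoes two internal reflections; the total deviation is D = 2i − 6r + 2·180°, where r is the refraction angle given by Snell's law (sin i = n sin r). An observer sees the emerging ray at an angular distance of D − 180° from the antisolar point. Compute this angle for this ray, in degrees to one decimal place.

52.5°

sin r = sin 65.8° / 1.333 = 0.9121/1.333 = 0.6843; r = 43.18°.
D = 2·65.8° − 6·43.18° + 2·180° = 131.60° − 259.07° + 360° = 232.53°.
Angle from antisolar point = D − 180° = 52.53°.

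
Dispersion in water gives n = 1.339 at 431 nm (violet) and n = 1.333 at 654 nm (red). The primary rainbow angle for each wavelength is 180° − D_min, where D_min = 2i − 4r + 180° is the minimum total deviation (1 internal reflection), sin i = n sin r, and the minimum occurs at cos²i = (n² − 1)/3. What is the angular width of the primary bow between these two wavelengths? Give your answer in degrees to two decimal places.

At 431 nm (n = 1.339): cos²i = 0.26431 → i = 59.062°, r = 39.834°, D_min = 138.786°, rainbow angle = 41.214°.
At 654 nm (n = 1.333): cos²i = 0.25896 → i = 59.410°, r = 40.225°, D_min = 137.922°, rainbow angle = 42.078°.
Angular width = |41.214° − 42.078°| = 0.865°.

0.86°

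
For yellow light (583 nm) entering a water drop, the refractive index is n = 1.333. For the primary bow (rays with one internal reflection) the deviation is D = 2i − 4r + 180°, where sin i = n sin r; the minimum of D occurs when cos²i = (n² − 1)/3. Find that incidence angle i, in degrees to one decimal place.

cos²i = (1.333² − 1)/3 = (1.77689 − 1)/3 = 0.25896.
cos i = 0.50888, so i = 59.410°.

59.4°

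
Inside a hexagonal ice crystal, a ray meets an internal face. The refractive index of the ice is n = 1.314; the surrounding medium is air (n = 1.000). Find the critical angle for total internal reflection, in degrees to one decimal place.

sin θ_c = n_air / n = 1.000 / 1.314 = 0.7610.
θ_c = arcsin(0.7610) = 49.56°.

49.6°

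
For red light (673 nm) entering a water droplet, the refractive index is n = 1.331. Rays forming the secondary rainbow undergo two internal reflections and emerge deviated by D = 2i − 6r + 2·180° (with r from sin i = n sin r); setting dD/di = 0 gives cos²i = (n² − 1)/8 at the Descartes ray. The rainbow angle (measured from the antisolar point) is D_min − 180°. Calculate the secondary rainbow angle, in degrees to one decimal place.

cos²i = (1.77156 − 1)/8 = 0.09645; i = arccos(0.31056) = 71.907°.
sin r = sin 71.907°/1.331 = 0.71417; r = 45.575°.
D_min = 2·71.907° − 6·45.575° + 360° = 230.365°.
Rainbow angle = D_min − 180° = 50.365°.

50.4°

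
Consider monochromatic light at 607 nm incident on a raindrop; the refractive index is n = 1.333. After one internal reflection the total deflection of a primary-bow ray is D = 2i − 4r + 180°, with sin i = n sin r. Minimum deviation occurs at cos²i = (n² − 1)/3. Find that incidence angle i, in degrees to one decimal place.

cos²i = (1.333² − 1)/3 = (1.77689 − 1)/3 = 0.25896.
cos i = 0.50888, so i = 59.410°.

59.4°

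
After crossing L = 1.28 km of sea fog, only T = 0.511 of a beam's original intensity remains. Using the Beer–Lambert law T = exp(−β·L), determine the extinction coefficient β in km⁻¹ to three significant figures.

0.525 km⁻¹

Beer–Lambert: T = exp(−βL) ⇒ β = −ln(T)/L = −ln(0.511)/1.28 = 0.6714/1.28 = 0.5245 km⁻¹.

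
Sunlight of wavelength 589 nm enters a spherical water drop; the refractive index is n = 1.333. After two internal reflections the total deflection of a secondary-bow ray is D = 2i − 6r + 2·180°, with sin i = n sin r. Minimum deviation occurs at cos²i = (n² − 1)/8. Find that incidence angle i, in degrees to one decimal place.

cos²i = (1.333² − 1)/8 = (1.77689 − 1)/8 = 0.09711.
cos i = 0.31163, so i = 71.843°.

71.8°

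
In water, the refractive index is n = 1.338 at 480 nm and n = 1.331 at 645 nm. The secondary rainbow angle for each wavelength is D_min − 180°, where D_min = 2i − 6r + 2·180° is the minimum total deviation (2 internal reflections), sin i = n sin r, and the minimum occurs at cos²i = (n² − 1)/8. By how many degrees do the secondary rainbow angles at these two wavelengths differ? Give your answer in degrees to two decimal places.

At 480 nm (n = 1.338): cos²i = 0.09878 → i = 71.682°, r = 45.195°, D_min = 232.193°, rainbow angle = 52.193°.
At 645 nm (n = 1.331): cos²i = 0.09645 → i = 71.907°, r = 45.575°, D_min = 230.365°, rainbow angle = 50.365°.
Angular width = |52.193° − 50.365°| = 1.828°.

1.83°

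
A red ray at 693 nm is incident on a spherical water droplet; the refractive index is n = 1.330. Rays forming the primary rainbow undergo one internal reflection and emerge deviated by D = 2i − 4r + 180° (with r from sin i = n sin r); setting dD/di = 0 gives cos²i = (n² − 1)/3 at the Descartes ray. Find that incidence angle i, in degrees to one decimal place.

cos²i = (1.330² − 1)/3 = (1.76890 − 1)/3 = 0.25630.
cos i = 0.50626, so i = 59.585°.

59.6°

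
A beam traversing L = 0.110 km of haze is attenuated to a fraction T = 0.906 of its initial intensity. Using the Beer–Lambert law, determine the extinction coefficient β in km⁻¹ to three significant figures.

Beer–Lambert: T = exp(−βL) ⇒ β = −ln(T)/L = −ln(0.906)/0.110 = 0.0987/0.110 = 0.8974 km⁻¹.

0.897 km⁻¹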